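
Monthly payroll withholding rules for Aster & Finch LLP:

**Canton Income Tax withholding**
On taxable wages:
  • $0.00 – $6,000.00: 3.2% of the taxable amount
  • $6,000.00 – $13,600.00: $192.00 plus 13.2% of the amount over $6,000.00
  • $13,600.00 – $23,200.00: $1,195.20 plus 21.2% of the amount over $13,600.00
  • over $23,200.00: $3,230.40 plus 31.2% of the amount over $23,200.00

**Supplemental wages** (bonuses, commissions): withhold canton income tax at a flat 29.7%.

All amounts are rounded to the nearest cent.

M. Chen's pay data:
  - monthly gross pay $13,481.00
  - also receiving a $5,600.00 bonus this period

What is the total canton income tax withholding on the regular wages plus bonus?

$2,842.69

Canton Income Tax: taxable = $13,481.00
  $192.00 + 13.2% × ($13,481.00 − $6,000.00) = $192.00 + 13.2% × $7,481.00 = $1,179.49
Supplemental (29.7% flat on bonus): 29.7% × $5,600.00 = $1,663.20
Total canton income tax: $1,179.49 + $1,663.20 = $2,842.69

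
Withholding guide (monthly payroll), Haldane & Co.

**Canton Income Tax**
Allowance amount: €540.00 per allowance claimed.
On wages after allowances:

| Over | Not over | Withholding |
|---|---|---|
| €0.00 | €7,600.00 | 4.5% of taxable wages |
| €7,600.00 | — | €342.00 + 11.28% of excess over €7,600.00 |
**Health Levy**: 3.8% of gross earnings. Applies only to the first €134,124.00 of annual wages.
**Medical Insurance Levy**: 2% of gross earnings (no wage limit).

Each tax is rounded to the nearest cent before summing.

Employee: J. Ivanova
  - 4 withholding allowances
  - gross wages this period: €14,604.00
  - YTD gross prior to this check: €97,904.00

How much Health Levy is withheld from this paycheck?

€554.95

Health Levy: 3.8% × €14,604.00 = €554.95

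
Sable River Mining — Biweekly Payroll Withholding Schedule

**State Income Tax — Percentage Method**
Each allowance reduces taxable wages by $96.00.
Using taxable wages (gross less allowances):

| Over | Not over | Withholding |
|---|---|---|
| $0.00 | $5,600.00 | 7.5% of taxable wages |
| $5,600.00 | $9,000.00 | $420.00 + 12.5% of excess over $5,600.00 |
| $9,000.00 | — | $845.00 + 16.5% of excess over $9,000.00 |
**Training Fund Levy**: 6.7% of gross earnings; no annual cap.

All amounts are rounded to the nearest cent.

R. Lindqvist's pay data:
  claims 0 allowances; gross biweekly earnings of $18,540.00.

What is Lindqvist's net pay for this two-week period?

$14,878.72

State Income Tax: taxable = $18,540.00
  $845.00 + 16.5% × ($18,540.00 − $9,000.00) = $845.00 + 16.5% × $9,540.00 = $2,419.10
Training Fund Levy: 6.7% × $18,540.00 = $1,242.18
Total withheld: $2,419.10 + $1,242.18 = $3,661.28
Net pay: $18,540.00 − $3,661.28 = $14,878.72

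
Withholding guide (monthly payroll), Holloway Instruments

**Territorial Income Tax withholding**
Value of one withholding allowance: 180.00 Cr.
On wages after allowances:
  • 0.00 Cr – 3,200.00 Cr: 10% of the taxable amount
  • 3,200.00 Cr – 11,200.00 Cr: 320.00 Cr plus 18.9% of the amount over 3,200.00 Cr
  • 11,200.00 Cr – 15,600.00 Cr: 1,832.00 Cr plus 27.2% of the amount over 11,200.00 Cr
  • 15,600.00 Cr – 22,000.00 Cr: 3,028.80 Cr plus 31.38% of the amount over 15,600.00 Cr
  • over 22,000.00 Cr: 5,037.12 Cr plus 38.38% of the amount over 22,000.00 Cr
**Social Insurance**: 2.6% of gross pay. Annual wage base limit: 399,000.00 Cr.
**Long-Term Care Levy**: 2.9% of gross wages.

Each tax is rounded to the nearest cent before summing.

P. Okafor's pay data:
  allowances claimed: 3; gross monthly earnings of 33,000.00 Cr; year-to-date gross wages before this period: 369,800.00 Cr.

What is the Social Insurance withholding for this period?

Social Insurance: cap 399,000.00 Cr − YTD 369,800.00 Cr = 29,200.00 Cr subject; 2.6% × 29,200.00 Cr = 759.20 Cr

759.20 Cr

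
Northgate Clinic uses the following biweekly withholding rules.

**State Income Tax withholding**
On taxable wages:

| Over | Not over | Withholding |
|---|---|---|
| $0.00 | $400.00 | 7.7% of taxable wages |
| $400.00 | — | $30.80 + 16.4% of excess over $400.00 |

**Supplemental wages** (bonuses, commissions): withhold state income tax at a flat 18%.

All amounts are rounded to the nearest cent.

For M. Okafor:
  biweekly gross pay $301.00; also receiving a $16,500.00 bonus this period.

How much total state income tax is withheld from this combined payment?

State Income Tax: taxable = $301.00
  7.7% × $301.00 = $23.18
Supplemental (18% flat on bonus): 18% × $16,500.00 = $2,970.00
Total state income tax: $23.18 + $2,970.00 = $2,993.18

$2,993.18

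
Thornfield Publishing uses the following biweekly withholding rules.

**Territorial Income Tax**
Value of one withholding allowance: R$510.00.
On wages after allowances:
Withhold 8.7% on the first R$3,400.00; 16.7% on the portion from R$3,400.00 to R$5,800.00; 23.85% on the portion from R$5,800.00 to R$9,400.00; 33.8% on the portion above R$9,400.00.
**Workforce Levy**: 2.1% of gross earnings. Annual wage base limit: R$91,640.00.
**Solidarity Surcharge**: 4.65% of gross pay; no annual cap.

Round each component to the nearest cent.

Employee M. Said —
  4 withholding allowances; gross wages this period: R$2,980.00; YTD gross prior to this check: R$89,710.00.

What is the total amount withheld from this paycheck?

Territorial Income Tax: taxable = R$2,980.00 − 4×R$510.00 = R$940.00
  8.7% × R$940.00 = R$81.78
Workforce Levy: cap R$91,640.00 − YTD R$89,710.00 = R$1,930.00 subject; 2.1% × R$1,930.00 = R$40.53
Solidarity Surcharge: 4.65% × R$2,980.00 = R$138.57
Total: R$81.78 + R$40.53 + R$138.57 = R$260.88

R$260.88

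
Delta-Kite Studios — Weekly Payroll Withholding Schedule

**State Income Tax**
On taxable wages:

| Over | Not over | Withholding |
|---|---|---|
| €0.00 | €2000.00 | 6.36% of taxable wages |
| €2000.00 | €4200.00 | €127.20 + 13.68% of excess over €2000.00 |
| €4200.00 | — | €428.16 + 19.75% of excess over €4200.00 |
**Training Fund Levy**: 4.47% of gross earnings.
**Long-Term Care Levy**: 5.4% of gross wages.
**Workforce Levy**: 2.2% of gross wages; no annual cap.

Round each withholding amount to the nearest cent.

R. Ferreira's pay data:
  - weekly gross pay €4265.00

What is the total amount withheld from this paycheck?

State Income Tax: taxable = €4265.00
  €428.16 + 19.75% × (€4265.00 − €4200.00) = €428.16 + 19.75% × €65.00 = €441.00
Training Fund Levy: 4.47% × €4265.00 = €190.65
Long-Term Care Levy: 5.4% × €4265.00 = €230.31
Workforce Levy: 2.2% × €4265.00 = €93.83
Total: €441.00 + €190.65 + €230.31 + €93.83 = €955.79

€955.79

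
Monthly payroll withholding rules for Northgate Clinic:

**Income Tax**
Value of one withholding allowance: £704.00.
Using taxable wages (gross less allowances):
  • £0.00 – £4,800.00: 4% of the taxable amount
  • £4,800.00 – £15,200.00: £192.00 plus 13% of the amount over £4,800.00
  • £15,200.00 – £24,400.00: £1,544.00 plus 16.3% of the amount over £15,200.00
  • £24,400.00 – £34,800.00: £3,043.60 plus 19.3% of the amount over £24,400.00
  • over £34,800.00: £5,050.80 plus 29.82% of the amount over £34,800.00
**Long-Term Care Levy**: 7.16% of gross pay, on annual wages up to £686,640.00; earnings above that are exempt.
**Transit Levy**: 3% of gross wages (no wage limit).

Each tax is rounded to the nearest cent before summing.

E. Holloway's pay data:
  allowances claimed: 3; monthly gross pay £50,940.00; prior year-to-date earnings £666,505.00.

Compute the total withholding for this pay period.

£12,203.82

Income Tax: taxable = £50,940.00 − 3×£704.00 = £48,828.00
  £5,050.80 + 29.82% × (£48,828.00 − £34,800.00) = £5,050.80 + 29.82% × £14,028.00 = £9,233.95
Long-Term Care Levy: cap £686,640.00 − YTD £666,505.00 = £20,135.00 subject; 7.16% × £20,135.00 = £1,441.67
Transit Levy: 3% × £50,940.00 = £1,528.20
Total: £9,233.95 + £1,441.67 + £1,528.20 = £12,203.82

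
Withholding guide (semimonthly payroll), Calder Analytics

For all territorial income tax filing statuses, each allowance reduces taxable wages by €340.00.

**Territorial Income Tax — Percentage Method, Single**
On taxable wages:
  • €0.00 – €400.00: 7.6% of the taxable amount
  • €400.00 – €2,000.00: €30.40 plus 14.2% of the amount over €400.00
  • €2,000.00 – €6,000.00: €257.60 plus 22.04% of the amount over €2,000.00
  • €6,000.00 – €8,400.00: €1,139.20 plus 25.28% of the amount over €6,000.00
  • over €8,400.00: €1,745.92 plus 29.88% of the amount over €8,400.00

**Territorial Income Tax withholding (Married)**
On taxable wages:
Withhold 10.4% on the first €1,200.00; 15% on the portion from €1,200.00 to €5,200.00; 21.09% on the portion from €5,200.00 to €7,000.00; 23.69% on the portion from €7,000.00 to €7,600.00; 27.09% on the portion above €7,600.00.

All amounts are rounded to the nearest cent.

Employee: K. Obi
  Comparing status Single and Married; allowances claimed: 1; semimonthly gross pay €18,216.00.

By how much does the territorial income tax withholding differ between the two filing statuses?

€547.02

Territorial Income Tax (Single): taxable = €18,216.00 − 1×€340.00 = €17,876.00
  €1,745.92 + 29.88% × (€17,876.00 − €8,400.00) = €1,745.92 + 29.88% × €9,476.00 = €4,577.35
Territorial Income Tax (Married): taxable = €18,216.00 − 1×€340.00 = €17,876.00
  €1,246.56 + 27.09% × (€17,876.00 − €7,600.00) = €1,246.56 + 27.09% × €10,276.00 = €4,030.33
Difference: |€4,577.35 − €4,030.33| = €547.02 (higher under Single)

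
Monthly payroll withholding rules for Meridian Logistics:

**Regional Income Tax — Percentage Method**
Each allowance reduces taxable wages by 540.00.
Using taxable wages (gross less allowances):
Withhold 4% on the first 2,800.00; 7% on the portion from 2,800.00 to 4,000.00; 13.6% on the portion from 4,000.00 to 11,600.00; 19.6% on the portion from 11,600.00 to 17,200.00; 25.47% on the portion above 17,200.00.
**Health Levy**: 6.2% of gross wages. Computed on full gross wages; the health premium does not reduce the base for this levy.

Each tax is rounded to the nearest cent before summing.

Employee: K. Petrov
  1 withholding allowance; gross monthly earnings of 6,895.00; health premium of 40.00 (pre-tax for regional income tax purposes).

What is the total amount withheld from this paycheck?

938.33

Regional Income Tax: taxable = 6,895.00 − 40.00 − 1×540.00 = 6,315.00
  196.00 + 13.6% × (6,315.00 − 4,000.00) = 196.00 + 13.6% × 2,315.00 = 510.84
Health Levy: 6.2% × 6,895.00 = 427.49
Total: 510.84 + 427.49 = 938.33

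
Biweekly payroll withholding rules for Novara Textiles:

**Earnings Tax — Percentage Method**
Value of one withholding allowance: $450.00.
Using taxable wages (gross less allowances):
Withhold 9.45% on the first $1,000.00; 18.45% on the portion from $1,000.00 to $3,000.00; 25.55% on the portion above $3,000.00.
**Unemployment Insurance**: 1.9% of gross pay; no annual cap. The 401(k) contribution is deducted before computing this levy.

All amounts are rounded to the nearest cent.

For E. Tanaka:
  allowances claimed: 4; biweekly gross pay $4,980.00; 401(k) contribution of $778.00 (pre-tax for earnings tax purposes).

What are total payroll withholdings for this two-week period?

Earnings Tax: taxable = $4,980.00 − $778.00 − 4×$450.00 = $2,402.00
  $94.50 + 18.45% × ($2,402.00 − $1,000.00) = $94.50 + 18.45% × $1,402.00 = $353.17
Unemployment Insurance: 1.9% × $4,202.00 = $79.84
Total: $353.17 + $79.84 = $433.01

$433.01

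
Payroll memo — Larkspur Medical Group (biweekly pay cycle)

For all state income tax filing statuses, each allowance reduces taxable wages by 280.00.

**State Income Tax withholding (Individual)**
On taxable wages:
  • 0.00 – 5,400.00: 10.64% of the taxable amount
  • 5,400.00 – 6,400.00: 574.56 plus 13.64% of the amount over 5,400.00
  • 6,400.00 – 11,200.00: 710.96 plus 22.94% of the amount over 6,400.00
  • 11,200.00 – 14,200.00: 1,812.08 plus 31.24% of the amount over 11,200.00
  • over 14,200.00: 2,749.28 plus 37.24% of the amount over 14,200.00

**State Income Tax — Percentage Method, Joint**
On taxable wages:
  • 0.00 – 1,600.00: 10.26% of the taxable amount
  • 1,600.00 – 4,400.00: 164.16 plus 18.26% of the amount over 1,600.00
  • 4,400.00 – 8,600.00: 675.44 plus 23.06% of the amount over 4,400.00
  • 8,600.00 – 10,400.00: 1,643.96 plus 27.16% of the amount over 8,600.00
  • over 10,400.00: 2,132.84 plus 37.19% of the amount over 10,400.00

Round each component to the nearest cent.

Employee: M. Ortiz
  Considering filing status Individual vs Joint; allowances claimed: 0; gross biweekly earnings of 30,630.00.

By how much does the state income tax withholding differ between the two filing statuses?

788.57

State Income Tax (Individual): taxable = 30,630.00
  2,749.28 + 37.24% × (30,630.00 − 14,200.00) = 2,749.28 + 37.24% × 16,430.00 = 8,867.81
State Income Tax (Joint): taxable = 30,630.00
  2,132.84 + 37.19% × (30,630.00 − 10,400.00) = 2,132.84 + 37.19% × 20,230.00 = 9,656.38
Difference: |8,867.81 − 9,656.38| = 788.57 (higher under Joint)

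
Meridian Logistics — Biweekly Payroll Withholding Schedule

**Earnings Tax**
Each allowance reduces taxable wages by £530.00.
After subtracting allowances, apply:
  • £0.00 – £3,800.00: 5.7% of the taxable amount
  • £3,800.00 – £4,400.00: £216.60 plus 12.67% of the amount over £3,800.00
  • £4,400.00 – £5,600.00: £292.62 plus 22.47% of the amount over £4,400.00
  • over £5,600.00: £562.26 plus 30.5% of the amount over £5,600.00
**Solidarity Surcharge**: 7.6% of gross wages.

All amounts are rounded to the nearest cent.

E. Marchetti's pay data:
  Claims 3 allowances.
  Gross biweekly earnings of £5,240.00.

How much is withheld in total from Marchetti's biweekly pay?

Earnings Tax: taxable = £5,240.00 − 3×£530.00 = £3,650.00
  5.7% × £3,650.00 = £208.05
Solidarity Surcharge: 7.6% × £5,240.00 = £398.24
Total: £208.05 + £398.24 = £606.29

£606.29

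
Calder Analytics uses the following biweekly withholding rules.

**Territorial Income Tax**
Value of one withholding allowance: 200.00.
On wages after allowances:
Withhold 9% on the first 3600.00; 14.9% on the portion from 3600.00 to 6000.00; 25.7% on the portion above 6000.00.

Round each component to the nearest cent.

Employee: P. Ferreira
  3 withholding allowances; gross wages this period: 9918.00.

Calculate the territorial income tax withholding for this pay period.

Territorial Income Tax: taxable = 9918.00 − 3×200.00 = 9318.00
  681.60 + 25.7% × (9318.00 − 6000.00) = 681.60 + 25.7% × 3318.00 = 1534.33

1534.33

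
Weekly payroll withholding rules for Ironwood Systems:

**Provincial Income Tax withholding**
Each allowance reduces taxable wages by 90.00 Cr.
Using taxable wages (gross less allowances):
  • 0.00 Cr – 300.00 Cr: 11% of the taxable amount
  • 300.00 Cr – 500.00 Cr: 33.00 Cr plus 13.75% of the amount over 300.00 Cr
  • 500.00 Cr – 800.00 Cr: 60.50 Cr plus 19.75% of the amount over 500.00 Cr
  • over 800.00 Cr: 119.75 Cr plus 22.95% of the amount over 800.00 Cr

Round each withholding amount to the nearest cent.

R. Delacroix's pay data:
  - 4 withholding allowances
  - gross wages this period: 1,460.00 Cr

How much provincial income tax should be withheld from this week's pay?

Provincial Income Tax: taxable = 1,460.00 Cr − 4×90.00 Cr = 1,100.00 Cr
  119.75 Cr + 22.95% × (1,100.00 Cr − 800.00 Cr) = 119.75 Cr + 22.95% × 300.00 Cr = 188.60 Cr

188.60 Cr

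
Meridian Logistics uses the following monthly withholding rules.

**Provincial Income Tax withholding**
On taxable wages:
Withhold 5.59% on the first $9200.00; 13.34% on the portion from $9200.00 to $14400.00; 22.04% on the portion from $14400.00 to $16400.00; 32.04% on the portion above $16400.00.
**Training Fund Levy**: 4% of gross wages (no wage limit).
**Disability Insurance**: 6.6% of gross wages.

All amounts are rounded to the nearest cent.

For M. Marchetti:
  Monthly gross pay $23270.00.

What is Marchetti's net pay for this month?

Provincial Income Tax: taxable = $23270.00
  $1648.76 + 32.04% × ($23270.00 − $16400.00) = $1648.76 + 32.04% × $6870.00 = $3849.91
Training Fund Levy: 4% × $23270.00 = $930.80
Disability Insurance: 6.6% × $23270.00 = $1535.82
Total withheld: $3849.91 + $930.80 + $1535.82 = $6316.53
Net pay: $23270.00 − $6316.53 = $16953.47

$16953.47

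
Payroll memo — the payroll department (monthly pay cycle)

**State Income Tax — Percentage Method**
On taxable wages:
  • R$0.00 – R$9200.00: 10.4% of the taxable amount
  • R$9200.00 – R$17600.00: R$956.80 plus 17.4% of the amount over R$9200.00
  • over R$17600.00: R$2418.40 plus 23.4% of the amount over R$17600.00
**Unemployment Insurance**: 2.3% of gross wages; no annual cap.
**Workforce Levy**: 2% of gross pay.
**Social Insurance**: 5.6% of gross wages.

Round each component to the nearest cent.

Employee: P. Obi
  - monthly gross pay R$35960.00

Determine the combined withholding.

R$10274.68

State Income Tax: taxable = R$35960.00
  R$2418.40 + 23.4% × (R$35960.00 − R$17600.00) = R$2418.40 + 23.4% × R$18360.00 = R$6714.64
Unemployment Insurance: 2.3% × R$35960.00 = R$827.08
Workforce Levy: 2% × R$35960.00 = R$719.20
Social Insurance: 5.6% × R$35960.00 = R$2013.76
Total: R$6714.64 + R$827.08 + R$719.20 + R$2013.76 = R$10274.68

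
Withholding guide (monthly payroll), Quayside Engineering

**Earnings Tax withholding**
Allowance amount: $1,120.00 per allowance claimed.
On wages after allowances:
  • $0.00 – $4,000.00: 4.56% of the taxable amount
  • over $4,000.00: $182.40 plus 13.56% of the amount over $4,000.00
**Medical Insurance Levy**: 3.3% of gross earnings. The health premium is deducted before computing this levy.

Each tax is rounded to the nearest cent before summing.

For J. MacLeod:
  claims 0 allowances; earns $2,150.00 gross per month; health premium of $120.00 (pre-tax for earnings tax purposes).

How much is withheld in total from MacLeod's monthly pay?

$159.56

Earnings Tax: taxable = $2,150.00 − $120.00 = $2,030.00
  4.56% × $2,030.00 = $92.57
Medical Insurance Levy: 3.3% × $2,030.00 = $66.99
Total: $92.57 + $66.99 = $159.56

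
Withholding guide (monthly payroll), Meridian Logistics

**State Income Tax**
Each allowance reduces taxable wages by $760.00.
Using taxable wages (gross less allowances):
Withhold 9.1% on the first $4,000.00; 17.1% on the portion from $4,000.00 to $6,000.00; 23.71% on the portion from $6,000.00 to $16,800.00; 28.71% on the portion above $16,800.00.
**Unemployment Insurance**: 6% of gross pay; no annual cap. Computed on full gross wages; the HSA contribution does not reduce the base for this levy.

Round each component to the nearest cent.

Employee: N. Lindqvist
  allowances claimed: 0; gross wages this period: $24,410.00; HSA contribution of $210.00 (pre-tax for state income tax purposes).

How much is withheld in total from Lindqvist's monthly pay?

$6,855.82

State Income Tax: taxable = $24,410.00 − $210.00 = $24,200.00
  $3,266.68 + 28.71% × ($24,200.00 − $16,800.00) = $3,266.68 + 28.71% × $7,400.00 = $5,391.22
Unemployment Insurance: 6% × $24,410.00 = $1,464.60
Total: $5,391.22 + $1,464.60 = $6,855.82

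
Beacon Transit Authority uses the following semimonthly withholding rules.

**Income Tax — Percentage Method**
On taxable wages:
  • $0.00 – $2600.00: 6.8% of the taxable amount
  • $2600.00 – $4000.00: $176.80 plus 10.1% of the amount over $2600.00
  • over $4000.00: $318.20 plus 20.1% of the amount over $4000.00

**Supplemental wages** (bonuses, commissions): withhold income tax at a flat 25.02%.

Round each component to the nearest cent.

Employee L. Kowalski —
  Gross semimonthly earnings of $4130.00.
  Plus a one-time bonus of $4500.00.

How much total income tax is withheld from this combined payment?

$1470.23

Income Tax: taxable = $4130.00
  $318.20 + 20.1% × ($4130.00 − $4000.00) = $318.20 + 20.1% × $130.00 = $344.33
Supplemental (25.02% flat on bonus): 25.02% × $4500.00 = $1125.90
Total income tax: $344.33 + $1125.90 = $1470.23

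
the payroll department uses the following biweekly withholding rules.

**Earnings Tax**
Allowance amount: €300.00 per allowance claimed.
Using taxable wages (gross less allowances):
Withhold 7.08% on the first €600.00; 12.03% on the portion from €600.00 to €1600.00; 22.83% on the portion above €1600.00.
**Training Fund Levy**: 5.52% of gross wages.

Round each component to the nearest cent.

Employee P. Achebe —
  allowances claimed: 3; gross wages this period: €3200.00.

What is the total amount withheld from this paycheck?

Earnings Tax: taxable = €3200.00 − 3×€300.00 = €2300.00
  €162.78 + 22.83% × (€2300.00 − €1600.00) = €162.78 + 22.83% × €700.00 = €322.59
Training Fund Levy: 5.52% × €3200.00 = €176.64
Total: €322.59 + €176.64 = €499.23

€499.23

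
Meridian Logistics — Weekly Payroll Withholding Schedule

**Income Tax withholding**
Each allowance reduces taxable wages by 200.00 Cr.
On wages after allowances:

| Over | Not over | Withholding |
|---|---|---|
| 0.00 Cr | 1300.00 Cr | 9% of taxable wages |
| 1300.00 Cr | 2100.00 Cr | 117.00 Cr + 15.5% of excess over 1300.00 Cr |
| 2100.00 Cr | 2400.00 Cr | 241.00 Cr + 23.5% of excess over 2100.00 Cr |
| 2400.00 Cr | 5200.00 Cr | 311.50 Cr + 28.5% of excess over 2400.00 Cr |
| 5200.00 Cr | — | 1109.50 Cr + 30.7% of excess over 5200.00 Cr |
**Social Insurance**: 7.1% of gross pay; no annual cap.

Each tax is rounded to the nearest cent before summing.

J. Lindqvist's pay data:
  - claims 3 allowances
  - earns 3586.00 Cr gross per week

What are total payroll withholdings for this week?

Income Tax: taxable = 3586.00 Cr − 3×200.00 Cr = 2986.00 Cr
  311.50 Cr + 28.5% × (2986.00 Cr − 2400.00 Cr) = 311.50 Cr + 28.5% × 586.00 Cr = 478.51 Cr
Social Insurance: 7.1% × 3586.00 Cr = 254.61 Cr
Total: 478.51 Cr + 254.61 Cr = 733.12 Cr

733.12 Cr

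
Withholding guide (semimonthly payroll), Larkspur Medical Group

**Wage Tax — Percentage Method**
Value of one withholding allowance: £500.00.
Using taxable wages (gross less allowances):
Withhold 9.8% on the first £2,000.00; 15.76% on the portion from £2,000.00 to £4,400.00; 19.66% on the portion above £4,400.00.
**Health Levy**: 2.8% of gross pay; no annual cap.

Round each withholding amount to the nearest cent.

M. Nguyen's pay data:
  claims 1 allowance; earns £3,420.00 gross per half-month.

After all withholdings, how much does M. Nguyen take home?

Wage Tax: taxable = £3,420.00 − 1×£500.00 = £2,920.00
  £196.00 + 15.76% × (£2,920.00 − £2,000.00) = £196.00 + 15.76% × £920.00 = £340.99
Health Levy: 2.8% × £3,420.00 = £95.76
Total withheld: £340.99 + £95.76 = £436.75
Net pay: £3,420.00 − £436.75 = £2,983.25

£2,983.25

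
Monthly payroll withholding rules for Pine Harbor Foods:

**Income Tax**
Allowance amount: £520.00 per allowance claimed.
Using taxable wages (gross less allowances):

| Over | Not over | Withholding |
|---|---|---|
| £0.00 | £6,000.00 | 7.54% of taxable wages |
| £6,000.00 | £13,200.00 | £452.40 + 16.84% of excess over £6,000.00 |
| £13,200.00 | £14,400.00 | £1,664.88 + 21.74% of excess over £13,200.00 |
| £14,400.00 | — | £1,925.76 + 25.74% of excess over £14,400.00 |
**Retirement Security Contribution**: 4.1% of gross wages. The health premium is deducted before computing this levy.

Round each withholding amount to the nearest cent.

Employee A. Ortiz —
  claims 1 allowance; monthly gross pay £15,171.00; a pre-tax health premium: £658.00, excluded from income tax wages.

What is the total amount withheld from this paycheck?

Income Tax: taxable = £15,171.00 − £658.00 − 1×£520.00 = £13,993.00
  £1,664.88 + 21.74% × (£13,993.00 − £13,200.00) = £1,664.88 + 21.74% × £793.00 = £1,837.28
Retirement Security Contribution: 4.1% × £14,513.00 = £595.03
Total: £1,837.28 + £595.03 = £2,432.31

£2,432.31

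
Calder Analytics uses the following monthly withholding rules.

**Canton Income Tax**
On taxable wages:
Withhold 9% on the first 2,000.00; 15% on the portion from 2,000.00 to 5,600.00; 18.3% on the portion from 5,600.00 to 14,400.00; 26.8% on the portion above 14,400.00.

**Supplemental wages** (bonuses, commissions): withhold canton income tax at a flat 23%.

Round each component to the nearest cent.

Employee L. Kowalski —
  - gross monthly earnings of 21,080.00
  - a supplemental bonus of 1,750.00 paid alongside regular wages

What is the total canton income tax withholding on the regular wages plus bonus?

Canton Income Tax: taxable = 21,080.00
  2,330.40 + 26.8% × (21,080.00 − 14,400.00) = 2,330.40 + 26.8% × 6,680.00 = 4,120.64
Supplemental (23% flat on bonus): 23% × 1,750.00 = 402.50
Total canton income tax: 4,120.64 + 402.50 = 4,523.14

4,523.14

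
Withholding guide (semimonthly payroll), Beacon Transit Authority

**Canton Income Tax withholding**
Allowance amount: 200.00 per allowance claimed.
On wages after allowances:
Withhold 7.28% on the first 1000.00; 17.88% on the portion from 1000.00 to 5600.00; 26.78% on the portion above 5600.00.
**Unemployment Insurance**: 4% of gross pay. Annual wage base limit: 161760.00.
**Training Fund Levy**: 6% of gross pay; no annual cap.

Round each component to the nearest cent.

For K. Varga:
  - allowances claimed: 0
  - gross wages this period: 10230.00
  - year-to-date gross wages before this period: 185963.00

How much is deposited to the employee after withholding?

7481.01

Canton Income Tax: taxable = 10230.00
  895.28 + 26.78% × (10230.00 − 5600.00) = 895.28 + 26.78% × 4630.00 = 2135.19
Unemployment Insurance: YTD 185963.00 ≥ cap 161760.00 → 0.00
Training Fund Levy: 6% × 10230.00 = 613.80
Total withheld: 2135.19 + 0.00 + 613.80 = 2748.99
Net pay: 10230.00 − 2748.99 = 7481.01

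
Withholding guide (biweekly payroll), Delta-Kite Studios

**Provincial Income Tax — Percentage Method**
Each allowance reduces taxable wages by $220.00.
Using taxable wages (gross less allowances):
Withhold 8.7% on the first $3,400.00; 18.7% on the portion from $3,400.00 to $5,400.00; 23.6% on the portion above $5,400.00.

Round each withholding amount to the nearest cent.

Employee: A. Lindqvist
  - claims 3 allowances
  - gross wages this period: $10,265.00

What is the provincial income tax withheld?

$1,662.18

Provincial Income Tax: taxable = $10,265.00 − 3×$220.00 = $9,605.00
  $669.80 + 23.6% × ($9,605.00 − $5,400.00) = $669.80 + 23.6% × $4,205.00 = $1,662.18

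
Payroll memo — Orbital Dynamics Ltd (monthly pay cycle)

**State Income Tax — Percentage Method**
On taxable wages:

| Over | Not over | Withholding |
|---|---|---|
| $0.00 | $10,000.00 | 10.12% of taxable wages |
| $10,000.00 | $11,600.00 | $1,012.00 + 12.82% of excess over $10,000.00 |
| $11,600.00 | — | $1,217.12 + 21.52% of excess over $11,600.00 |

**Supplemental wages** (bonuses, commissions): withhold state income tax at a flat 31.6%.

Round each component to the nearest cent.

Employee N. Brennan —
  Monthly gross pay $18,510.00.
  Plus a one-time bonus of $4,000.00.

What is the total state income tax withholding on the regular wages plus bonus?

$3,968.15

State Income Tax: taxable = $18,510.00
  $1,217.12 + 21.52% × ($18,510.00 − $11,600.00) = $1,217.12 + 21.52% × $6,910.00 = $2,704.15
Supplemental (31.6% flat on bonus): 31.6% × $4,000.00 = $1,264.00
Total state income tax: $2,704.15 + $1,264.00 = $3,968.15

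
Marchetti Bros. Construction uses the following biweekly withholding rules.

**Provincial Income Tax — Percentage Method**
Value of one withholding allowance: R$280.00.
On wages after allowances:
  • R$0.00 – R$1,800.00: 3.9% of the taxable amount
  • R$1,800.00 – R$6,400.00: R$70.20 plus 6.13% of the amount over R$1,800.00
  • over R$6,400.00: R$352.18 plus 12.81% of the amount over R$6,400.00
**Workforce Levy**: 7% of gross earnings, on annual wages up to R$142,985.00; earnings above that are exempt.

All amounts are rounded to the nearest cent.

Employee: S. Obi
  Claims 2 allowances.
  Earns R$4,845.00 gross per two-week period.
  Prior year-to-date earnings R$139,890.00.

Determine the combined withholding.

Provincial Income Tax: taxable = R$4,845.00 − 2×R$280.00 = R$4,285.00
  R$70.20 + 6.13% × (R$4,285.00 − R$1,800.00) = R$70.20 + 6.13% × R$2,485.00 = R$222.53
Workforce Levy: cap R$142,985.00 − YTD R$139,890.00 = R$3,095.00 subject; 7% × R$3,095.00 = R$216.65
Total: R$222.53 + R$216.65 = R$439.18

R$439.18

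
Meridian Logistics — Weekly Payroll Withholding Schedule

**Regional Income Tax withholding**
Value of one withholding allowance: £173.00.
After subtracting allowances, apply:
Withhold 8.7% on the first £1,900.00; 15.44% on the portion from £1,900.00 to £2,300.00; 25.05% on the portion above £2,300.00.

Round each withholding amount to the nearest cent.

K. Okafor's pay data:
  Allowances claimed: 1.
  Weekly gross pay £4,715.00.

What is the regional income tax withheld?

Regional Income Tax: taxable = £4,715.00 − 1×£173.00 = £4,542.00
  £227.06 + 25.05% × (£4,542.00 − £2,300.00) = £227.06 + 25.05% × £2,242.00 = £788.68

£788.68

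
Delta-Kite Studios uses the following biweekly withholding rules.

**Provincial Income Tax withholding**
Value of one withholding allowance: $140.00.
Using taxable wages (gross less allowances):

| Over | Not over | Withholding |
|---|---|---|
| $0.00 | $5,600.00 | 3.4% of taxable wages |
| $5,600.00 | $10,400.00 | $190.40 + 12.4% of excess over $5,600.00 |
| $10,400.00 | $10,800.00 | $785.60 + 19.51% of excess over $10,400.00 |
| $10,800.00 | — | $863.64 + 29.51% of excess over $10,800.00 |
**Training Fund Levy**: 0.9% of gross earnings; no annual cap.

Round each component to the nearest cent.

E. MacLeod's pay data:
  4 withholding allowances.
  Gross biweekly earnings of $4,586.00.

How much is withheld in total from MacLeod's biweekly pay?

Provincial Income Tax: taxable = $4,586.00 − 4×$140.00 = $4,026.00
  3.4% × $4,026.00 = $136.88
Training Fund Levy: 0.9% × $4,586.00 = $41.27
Total: $136.88 + $41.27 = $178.15

$178.15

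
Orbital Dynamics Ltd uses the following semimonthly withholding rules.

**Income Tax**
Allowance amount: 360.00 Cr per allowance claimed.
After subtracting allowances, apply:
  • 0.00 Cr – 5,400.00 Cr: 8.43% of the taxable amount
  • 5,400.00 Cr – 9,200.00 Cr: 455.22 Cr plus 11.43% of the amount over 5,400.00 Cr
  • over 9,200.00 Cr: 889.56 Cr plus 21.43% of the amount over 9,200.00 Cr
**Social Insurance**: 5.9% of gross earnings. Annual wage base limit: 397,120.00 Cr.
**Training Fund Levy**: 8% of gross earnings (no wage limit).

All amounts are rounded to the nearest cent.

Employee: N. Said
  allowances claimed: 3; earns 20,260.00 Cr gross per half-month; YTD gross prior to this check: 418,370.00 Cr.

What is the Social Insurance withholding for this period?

Social Insurance: YTD 418,370.00 Cr ≥ cap 397,120.00 Cr → 0.00 Cr

0.00 Cr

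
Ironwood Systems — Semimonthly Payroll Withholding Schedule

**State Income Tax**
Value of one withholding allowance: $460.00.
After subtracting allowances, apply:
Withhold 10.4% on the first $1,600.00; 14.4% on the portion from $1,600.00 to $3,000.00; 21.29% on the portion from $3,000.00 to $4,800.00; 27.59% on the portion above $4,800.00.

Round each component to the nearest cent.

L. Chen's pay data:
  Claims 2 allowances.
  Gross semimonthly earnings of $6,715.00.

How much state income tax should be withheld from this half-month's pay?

$1,025.74

State Income Tax: taxable = $6,715.00 − 2×$460.00 = $5,795.00
  $751.22 + 27.59% × ($5,795.00 − $4,800.00) = $751.22 + 27.59% × $995.00 = $1,025.74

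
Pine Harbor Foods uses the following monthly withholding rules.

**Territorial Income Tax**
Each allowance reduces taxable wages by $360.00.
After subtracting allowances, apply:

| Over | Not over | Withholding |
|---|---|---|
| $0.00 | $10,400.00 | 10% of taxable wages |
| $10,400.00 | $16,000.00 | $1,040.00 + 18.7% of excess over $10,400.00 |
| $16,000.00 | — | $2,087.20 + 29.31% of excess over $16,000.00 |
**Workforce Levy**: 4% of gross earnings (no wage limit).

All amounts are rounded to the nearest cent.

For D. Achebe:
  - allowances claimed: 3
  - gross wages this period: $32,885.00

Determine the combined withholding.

Territorial Income Tax: taxable = $32,885.00 − 3×$360.00 = $31,805.00
  $2,087.20 + 29.31% × ($31,805.00 − $16,000.00) = $2,087.20 + 29.31% × $15,805.00 = $6,719.65
Workforce Levy: 4% × $32,885.00 = $1,315.40
Total: $6,719.65 + $1,315.40 = $8,035.05

$8,035.05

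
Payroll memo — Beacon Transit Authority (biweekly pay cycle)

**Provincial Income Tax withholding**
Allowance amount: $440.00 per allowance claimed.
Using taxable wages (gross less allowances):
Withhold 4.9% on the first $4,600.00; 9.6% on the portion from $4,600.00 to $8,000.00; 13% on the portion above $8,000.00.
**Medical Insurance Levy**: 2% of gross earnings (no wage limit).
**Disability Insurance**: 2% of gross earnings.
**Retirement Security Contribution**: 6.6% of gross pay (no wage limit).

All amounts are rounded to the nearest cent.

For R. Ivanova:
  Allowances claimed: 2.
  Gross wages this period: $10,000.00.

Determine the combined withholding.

Provincial Income Tax: taxable = $10,000.00 − 2×$440.00 = $9,120.00
  $551.80 + 13% × ($9,120.00 − $8,000.00) = $551.80 + 13% × $1,120.00 = $697.40
Medical Insurance Levy: 2% × $10,000.00 = $200.00
Disability Insurance: 2% × $10,000.00 = $200.00
Retirement Security Contribution: 6.6% × $10,000.00 = $660.00
Total: $697.40 + $200.00 + $200.00 + $660.00 = $1,757.40

$1,757.40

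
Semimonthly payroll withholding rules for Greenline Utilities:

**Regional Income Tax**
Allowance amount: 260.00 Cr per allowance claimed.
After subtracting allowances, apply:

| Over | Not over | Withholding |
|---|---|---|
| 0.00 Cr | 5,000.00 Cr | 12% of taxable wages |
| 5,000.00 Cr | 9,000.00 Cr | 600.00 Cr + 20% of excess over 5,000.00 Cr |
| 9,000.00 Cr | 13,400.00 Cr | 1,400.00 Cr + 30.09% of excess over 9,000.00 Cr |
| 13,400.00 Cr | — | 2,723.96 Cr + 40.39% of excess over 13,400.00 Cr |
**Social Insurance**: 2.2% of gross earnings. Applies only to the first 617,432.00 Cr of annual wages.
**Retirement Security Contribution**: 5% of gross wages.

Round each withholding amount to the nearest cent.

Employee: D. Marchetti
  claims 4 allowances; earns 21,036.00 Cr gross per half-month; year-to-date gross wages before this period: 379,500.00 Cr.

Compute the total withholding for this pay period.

6,902.67 Cr

Regional Income Tax: taxable = 21,036.00 Cr − 4×260.00 Cr = 19,996.00 Cr
  2,723.96 Cr + 40.39% × (19,996.00 Cr − 13,400.00 Cr) = 2,723.96 Cr + 40.39% × 6,596.00 Cr = 5,388.08 Cr
Social Insurance: 2.2% × 21,036.00 Cr = 462.79 Cr
Retirement Security Contribution: 5% × 21,036.00 Cr = 1,051.80 Cr
Total: 5,388.08 Cr + 462.79 Cr + 1,051.80 Cr = 6,902.67 Cr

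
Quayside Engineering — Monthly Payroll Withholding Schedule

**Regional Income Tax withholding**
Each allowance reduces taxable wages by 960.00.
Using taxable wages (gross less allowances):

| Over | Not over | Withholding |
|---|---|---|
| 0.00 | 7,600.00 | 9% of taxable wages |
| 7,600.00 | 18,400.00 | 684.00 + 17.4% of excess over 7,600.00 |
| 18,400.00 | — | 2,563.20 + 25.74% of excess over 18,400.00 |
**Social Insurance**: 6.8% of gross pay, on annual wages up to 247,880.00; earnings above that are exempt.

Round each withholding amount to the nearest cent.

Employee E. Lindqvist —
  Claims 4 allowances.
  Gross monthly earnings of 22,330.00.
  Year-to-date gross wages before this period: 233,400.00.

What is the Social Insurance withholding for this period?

984.64

Social Insurance: cap 247,880.00 − YTD 233,400.00 = 14,480.00 subject; 6.8% × 14,480.00 = 984.64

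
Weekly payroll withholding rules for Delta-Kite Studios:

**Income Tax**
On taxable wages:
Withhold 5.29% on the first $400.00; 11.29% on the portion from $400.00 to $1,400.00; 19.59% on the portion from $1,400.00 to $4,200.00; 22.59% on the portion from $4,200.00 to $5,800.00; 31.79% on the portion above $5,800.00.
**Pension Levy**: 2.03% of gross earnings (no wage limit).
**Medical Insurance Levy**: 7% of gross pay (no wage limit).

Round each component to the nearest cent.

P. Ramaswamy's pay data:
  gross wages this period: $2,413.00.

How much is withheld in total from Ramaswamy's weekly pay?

$550.40

Income Tax: taxable = $2,413.00
  $134.06 + 19.59% × ($2,413.00 − $1,400.00) = $134.06 + 19.59% × $1,013.00 = $332.51
Pension Levy: 2.03% × $2,413.00 = $48.98
Medical Insurance Levy: 7% × $2,413.00 = $168.91
Total: $332.51 + $48.98 + $168.91 = $550.40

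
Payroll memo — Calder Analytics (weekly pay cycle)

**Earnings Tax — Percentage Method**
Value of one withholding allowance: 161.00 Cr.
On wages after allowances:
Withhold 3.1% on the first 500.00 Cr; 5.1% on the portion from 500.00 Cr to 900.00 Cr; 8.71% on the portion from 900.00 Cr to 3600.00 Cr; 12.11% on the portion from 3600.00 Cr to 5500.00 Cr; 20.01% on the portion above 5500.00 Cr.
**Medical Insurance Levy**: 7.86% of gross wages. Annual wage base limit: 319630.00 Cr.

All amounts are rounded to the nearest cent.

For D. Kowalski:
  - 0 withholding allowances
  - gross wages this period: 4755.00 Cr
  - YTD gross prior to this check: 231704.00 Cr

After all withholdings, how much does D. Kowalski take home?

3970.32 Cr

Earnings Tax: taxable = 4755.00 Cr
  271.07 Cr + 12.11% × (4755.00 Cr − 3600.00 Cr) = 271.07 Cr + 12.11% × 1155.00 Cr = 410.94 Cr
Medical Insurance Levy: 7.86% × 4755.00 Cr = 373.74 Cr
Total withheld: 410.94 Cr + 373.74 Cr = 784.68 Cr
Net pay: 4755.00 Cr − 784.68 Cr = 3970.32 Cr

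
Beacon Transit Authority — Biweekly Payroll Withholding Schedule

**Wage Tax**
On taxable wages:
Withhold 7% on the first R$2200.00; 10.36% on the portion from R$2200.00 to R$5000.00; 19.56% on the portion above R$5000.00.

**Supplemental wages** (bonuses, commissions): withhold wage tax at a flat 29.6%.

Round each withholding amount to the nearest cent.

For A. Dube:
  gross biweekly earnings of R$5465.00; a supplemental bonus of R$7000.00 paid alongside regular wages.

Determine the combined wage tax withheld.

R$2607.03

Wage Tax: taxable = R$5465.00
  R$444.08 + 19.56% × (R$5465.00 − R$5000.00) = R$444.08 + 19.56% × R$465.00 = R$535.03
Supplemental (29.6% flat on bonus): 29.6% × R$7000.00 = R$2072.00
Total wage tax: R$535.03 + R$2072.00 = R$2607.03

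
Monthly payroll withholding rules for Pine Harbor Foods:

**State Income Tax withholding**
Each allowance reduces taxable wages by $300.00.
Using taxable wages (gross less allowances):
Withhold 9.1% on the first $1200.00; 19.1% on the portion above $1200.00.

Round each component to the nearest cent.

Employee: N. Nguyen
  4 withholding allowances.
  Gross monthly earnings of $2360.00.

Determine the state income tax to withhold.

$105.56

State Income Tax: taxable = $2360.00 − 4×$300.00 = $1160.00
  9.1% × $1160.00 = $105.56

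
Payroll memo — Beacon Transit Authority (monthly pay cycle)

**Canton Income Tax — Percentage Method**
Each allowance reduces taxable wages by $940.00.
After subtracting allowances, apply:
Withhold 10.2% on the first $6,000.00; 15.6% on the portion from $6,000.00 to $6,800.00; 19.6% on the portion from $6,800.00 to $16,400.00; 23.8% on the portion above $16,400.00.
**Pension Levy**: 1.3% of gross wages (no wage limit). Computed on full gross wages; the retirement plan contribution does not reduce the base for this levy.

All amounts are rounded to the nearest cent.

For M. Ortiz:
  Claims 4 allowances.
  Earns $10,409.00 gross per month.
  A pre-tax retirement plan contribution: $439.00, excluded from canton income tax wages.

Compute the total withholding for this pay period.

Canton Income Tax: taxable = $10,409.00 − $439.00 − 4×$940.00 = $6,210.00
  $612.00 + 15.6% × ($6,210.00 − $6,000.00) = $612.00 + 15.6% × $210.00 = $644.76
Pension Levy: 1.3% × $10,409.00 = $135.32
Total: $644.76 + $135.32 = $780.08

$780.08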